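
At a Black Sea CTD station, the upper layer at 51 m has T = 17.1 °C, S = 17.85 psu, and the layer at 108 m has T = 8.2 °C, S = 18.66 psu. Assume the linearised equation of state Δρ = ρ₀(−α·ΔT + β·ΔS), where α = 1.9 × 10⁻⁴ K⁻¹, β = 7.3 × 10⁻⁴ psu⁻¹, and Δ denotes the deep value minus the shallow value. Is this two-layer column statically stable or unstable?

stable

ΔT = 8.2 − 17.1 = -8.9 K and ΔS = 18.66 − 17.85 = +0.81 psu (deep − shallow).
−αΔT = 1.691 × 10⁻³; βΔS = 5.913 × 10⁻⁴; sum Δρ/ρ₀ = 2.2823 × 10⁻³.
Δρ/ρ₀ > 0, so Δρ > 0: deeper water is denser → statically stable.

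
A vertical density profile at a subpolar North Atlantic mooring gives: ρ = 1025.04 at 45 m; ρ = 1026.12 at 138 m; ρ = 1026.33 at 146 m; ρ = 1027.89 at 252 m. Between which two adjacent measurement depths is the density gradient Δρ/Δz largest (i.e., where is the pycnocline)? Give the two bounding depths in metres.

138–146 m

Compute the density gradient over each adjacent pair:
  45–138 m: Δρ/Δz = 1.08/93 = 0.012 kg m⁻⁴
  138–146 m: Δρ/Δz = 0.21/8 = 0.026 kg m⁻⁴
  146–252 m: Δρ/Δz = 1.56/106 = 0.015 kg m⁻⁴
The largest gradient is in the 138–146 m interval — the pycnocline.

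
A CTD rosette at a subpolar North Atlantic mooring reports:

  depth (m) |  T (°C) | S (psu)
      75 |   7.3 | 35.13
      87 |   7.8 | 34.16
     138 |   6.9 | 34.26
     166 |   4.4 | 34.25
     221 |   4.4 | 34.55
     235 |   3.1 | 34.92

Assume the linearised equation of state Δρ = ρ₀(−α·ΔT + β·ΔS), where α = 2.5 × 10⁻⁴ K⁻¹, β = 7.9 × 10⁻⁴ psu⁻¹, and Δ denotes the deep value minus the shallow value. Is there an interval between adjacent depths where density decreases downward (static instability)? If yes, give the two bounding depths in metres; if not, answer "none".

75–87 m

Evaluate Δρ/ρ₀ = −αΔT + βΔS across each adjacent pair:
  75–87 m: −αΔT+βΔS = −(2.5 × 10⁻⁴)(+0.5)+(7.9 × 10⁻⁴)(-0.97) = -8.9 × 10⁻⁴ → UNSTABLE
  87–138 m: −αΔT+βΔS = −(2.5 × 10⁻⁴)(-0.9)+(7.9 × 10⁻⁴)(+0.10) = 3.0 × 10⁻⁴ → stable
  138–166 m: −αΔT+βΔS = −(2.5 × 10⁻⁴)(-2.5)+(7.9 × 10⁻⁴)(-0.01) = 6.2 × 10⁻⁴ → stable
  166–221 m: −αΔT+βΔS = −(2.5 × 10⁻⁴)(+0.0)+(7.9 × 10⁻⁴)(+0.30) = 2.4 × 10⁻⁴ → stable
  221–235 m: −αΔT+βΔS = −(2.5 × 10⁻⁴)(-1.3)+(7.9 × 10⁻⁴)(+0.37) = 6.2 × 10⁻⁴ → stable
The 75–87 m interval has Δρ < 0: lighter water underlies denser water.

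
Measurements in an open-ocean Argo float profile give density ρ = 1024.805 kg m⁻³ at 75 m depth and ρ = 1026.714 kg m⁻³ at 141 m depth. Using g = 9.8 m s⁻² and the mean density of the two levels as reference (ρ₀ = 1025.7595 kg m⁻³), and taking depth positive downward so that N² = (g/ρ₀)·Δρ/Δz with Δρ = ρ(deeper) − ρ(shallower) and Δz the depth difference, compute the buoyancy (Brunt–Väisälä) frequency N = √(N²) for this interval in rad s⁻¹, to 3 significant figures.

Δρ = 1026.714 − 1024.805 = 1.909 kg m⁻³ over Δz = 141 − 75 = 66 m.
N² = (9.8/1025.7595) × (1.909/66) = 2.7634 × 10⁻⁴ s⁻².
N = √(2.7634 × 10⁻⁴) = 0.016623 rad s⁻¹ ≈ 0.0166 rad s⁻¹.

0.0166 rad s⁻¹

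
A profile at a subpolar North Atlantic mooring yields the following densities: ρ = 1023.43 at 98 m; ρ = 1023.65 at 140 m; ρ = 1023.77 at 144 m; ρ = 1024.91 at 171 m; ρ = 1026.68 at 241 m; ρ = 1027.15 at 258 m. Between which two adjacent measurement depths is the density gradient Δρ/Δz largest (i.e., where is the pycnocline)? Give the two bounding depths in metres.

144–171 m

Compute the density gradient over each adjacent pair:
  98–140 m: Δρ/Δz = 0.22/42 = 5.2 × 10⁻³ kg m⁻⁴
  140–144 m: Δρ/Δz = 0.12/4 = 0.030 kg m⁻⁴
  144–171 m: Δρ/Δz = 1.14/27 = 0.042 kg m⁻⁴
  171–241 m: Δρ/Δz = 1.77/70 = 0.025 kg m⁻⁴
  241–258 m: Δρ/Δz = 0.47/17 = 0.028 kg m⁻⁴
The largest gradient is in the 144–171 m interval — the pycnocline.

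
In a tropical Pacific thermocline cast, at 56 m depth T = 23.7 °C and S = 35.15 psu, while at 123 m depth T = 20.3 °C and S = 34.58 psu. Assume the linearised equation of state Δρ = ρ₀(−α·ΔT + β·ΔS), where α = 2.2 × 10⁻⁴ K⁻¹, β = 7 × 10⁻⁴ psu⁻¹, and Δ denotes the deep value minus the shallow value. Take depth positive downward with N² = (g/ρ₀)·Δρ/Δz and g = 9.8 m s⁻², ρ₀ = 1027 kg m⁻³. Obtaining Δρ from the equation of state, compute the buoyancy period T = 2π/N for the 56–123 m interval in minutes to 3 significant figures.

14.7 min

ΔT = -3.4 K, ΔS = -0.57 psu (deep − shallow).
Δρ/ρ₀ = −αΔT + βΔS = 7.48 × 10⁻⁴ − 3.99 × 10⁻⁴ = 3.49 × 10⁻⁴, so Δρ ≈ 0.3584 kg m⁻³.
N² = (g/ρ₀)·Δρ/Δz = g·(Δρ/ρ₀)/Δz = 9.8 × 3.49 × 10⁻⁴ / 67 = 5.1048 × 10⁻⁵ s⁻².
N = √(5.1048 × 10⁻⁵) = 7.1448 × 10⁻³ rad s⁻¹ → T = 2π/N = 879.41 s = 14.657 min ≈ 14.7 min.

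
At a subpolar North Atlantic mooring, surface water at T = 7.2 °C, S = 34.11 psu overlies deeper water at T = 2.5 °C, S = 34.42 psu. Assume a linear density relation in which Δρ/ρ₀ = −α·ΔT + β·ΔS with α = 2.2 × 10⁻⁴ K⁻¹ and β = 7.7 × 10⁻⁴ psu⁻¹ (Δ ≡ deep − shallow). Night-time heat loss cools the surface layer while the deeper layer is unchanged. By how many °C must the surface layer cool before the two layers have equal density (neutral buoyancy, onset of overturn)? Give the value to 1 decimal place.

5.8 °C

Neutral buoyancy requires Δρ = 0, i.e. −α(T_deep − T_surf′) + β(S_deep − S_surf) = 0.
T_surf′ = T_deep − (β/α)·ΔS = 2.5 − (7.7 × 10⁻⁴/2.2 × 10⁻⁴)·(+0.31) = 1.415 °C.
Cooling required: 7.2 − (1.415) = 5.785 °C.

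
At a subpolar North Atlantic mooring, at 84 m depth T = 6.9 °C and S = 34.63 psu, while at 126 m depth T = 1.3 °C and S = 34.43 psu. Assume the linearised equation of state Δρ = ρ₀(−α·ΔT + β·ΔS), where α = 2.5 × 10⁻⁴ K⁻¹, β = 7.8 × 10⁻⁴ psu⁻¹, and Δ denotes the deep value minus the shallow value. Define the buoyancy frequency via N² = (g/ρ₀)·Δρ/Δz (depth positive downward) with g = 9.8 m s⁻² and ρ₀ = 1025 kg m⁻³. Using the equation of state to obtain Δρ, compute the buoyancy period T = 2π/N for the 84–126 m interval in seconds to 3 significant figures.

ΔT = -5.6 K, ΔS = -0.20 psu (deep − shallow).
Δρ/ρ₀ = −αΔT + βΔS = 1.40 × 10⁻³ − 1.56 × 10⁻⁴ = 1.244 × 10⁻³, so Δρ ≈ 1.275 kg m⁻³.
N² = (g/ρ₀)·Δρ/Δz = g·(Δρ/ρ₀)/Δz = 9.8 × 1.244 × 10⁻³ / 42 = 2.9027 × 10⁻⁴ s⁻².
N = √(2.9027 × 10⁻⁴) = 0.017037 rad s⁻¹ → T = 2π/N = 368.80 s ≈ 369 s.

369 s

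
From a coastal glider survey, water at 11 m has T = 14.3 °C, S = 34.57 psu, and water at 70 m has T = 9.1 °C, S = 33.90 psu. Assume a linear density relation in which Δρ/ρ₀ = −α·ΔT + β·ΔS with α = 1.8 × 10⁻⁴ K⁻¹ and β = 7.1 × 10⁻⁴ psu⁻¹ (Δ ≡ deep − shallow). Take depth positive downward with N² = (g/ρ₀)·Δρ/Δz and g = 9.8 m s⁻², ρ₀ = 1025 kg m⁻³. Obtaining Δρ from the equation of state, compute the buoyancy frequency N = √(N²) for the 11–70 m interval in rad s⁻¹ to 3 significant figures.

8.74 × 10⁻³ rad s⁻¹

ΔT = -5.2 K, ΔS = -0.67 psu (deep − shallow).
Δρ/ρ₀ = −αΔT + βΔS = 9.36 × 10⁻⁴ − 4.757 × 10⁻⁴ = 4.603 × 10⁻⁴, so Δρ ≈ 0.4718 kg m⁻³.
N² = (g/ρ₀)·Δρ/Δz = g·(Δρ/ρ₀)/Δz = 9.8 × 4.603 × 10⁻⁴ / 59 = 7.6457 × 10⁻⁵ s⁻².
N = √(7.6457 × 10⁻⁵) = 8.7440 × 10⁻³ rad s⁻¹ ≈ 8.74 × 10⁻³ rad s⁻¹.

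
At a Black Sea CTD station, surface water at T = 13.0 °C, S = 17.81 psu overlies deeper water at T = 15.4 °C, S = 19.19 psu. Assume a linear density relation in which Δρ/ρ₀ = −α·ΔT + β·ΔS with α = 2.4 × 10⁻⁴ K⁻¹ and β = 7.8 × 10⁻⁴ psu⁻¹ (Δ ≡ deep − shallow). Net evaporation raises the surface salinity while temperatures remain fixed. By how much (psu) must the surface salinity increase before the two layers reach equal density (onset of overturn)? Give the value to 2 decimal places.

0.64 psu

Neutral buoyancy requires −α(T_deep − T_surf) + β(S_deep − S_surf′) = 0.
S_surf′ = S_deep − (α/β)·ΔT = 19.19 − (2.4 × 10⁻⁴/7.8 × 10⁻⁴)·(+2.4) = 18.4515 psu.
Increase required: 18.4515 − 17.81 = 0.6415 psu.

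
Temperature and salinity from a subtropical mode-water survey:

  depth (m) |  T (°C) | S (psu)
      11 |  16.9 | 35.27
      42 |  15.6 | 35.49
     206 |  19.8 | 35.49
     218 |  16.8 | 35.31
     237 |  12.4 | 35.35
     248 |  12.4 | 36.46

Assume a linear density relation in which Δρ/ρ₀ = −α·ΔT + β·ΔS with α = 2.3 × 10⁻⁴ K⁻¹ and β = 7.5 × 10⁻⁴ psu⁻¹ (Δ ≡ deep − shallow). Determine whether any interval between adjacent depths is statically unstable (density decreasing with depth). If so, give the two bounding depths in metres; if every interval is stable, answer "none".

42–206 m

Evaluate Δρ/ρ₀ = −αΔT + βΔS across each adjacent pair:
  11–42 m: −αΔT+βΔS = −(2.3 × 10⁻⁴)(-1.3)+(7.5 × 10⁻⁴)(+0.22) = 4.6 × 10⁻⁴ → stable
  42–206 m: −αΔT+βΔS = −(2.3 × 10⁻⁴)(+4.2)+(7.5 × 10⁻⁴)(+0.00) = -9.7 × 10⁻⁴ → UNSTABLE
  206–218 m: −αΔT+βΔS = −(2.3 × 10⁻⁴)(-3.0)+(7.5 × 10⁻⁴)(-0.18) = 5.6 × 10⁻⁴ → stable
  218–237 m: −αΔT+βΔS = −(2.3 × 10⁻⁴)(-4.4)+(7.5 × 10⁻⁴)(+0.04) = 1.0 × 10⁻³ → stable
  237–248 m: −αΔT+βΔS = −(2.3 × 10⁻⁴)(+0.0)+(7.5 × 10⁻⁴)(+1.11) = 8.3 × 10⁻⁴ → stable
The 42–206 m interval has Δρ < 0: lighter water underlies denser water.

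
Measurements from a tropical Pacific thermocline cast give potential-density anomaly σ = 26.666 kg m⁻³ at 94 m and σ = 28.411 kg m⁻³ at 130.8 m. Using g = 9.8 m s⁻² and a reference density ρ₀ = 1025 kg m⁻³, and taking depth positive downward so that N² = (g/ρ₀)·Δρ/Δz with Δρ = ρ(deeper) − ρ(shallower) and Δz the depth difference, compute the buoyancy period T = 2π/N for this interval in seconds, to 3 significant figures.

295 s

Δρ = 1028.411 − 1026.666 = 1.745 kg m⁻³ over Δz = 130.8 − 94 = 36.8 m.
N² = (9.8/1025) × (1.745/36.8) = 4.5337 × 10⁻⁴ s⁻².
N = √(4.5337 × 10⁻⁴) = 0.021292 rad s⁻¹, so T = 2π/N = 295.10 s ≈ 295 s.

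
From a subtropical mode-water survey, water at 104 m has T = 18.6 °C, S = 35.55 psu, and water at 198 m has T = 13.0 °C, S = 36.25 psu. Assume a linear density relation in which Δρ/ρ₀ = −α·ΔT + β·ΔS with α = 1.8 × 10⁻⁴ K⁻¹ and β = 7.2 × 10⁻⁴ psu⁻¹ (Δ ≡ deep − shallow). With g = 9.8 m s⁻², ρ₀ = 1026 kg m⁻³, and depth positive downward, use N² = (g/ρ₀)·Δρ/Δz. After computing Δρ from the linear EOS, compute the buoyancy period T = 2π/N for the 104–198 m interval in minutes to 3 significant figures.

ΔT = -5.6 K, ΔS = +0.70 psu (deep − shallow).
Δρ/ρ₀ = −αΔT + βΔS = 1.008 × 10⁻³ + 5.04 × 10⁻⁴ = 1.512 × 10⁻³, so Δρ ≈ 1.551 kg m⁻³.
N² = (g/ρ₀)·Δρ/Δz = g·(Δρ/ρ₀)/Δz = 9.8 × 1.512 × 10⁻³ / 94 = 1.5763 × 10⁻⁴ s⁻².
N = √(1.5763 × 10⁻⁴) = 0.012555 rad s⁻¹ → T = 2π/N = 500.45 s = 8.3408 min ≈ 8.34 min.

8.34 min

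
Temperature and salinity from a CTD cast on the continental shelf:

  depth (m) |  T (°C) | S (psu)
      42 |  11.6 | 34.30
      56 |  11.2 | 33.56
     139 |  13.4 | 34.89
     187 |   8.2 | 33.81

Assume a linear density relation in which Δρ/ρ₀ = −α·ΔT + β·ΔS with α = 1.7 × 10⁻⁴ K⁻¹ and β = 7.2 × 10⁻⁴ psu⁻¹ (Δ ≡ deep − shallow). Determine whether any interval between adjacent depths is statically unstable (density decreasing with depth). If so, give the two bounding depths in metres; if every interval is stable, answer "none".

Evaluate Δρ/ρ₀ = −αΔT + βΔS across each adjacent pair:
  42–56 m: −αΔT+βΔS = −(1.7 × 10⁻⁴)(-0.4)+(7.2 × 10⁻⁴)(-0.74) = -4.6 × 10⁻⁴ → UNSTABLE
  56–139 m: −αΔT+βΔS = −(1.7 × 10⁻⁴)(+2.2)+(7.2 × 10⁻⁴)(+1.33) = 5.8 × 10⁻⁴ → stable
  139–187 m: −αΔT+βΔS = −(1.7 × 10⁻⁴)(-5.2)+(7.2 × 10⁻⁴)(-1.08) = 1.1 × 10⁻⁴ → stable
The 42–56 m interval has Δρ < 0: lighter water underlies denser water.

42–56 m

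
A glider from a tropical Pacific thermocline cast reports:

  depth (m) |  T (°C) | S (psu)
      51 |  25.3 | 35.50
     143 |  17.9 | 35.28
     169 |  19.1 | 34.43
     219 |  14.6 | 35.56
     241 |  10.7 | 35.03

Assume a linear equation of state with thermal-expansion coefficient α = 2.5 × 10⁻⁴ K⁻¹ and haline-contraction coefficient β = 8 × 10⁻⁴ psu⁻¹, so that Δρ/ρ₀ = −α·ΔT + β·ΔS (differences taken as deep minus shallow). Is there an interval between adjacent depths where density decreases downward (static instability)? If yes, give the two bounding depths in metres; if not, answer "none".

Evaluate Δρ/ρ₀ = −αΔT + βΔS across each adjacent pair:
  51–143 m: −αΔT+βΔS = −(2.5 × 10⁻⁴)(-7.4)+(8 × 10⁻⁴)(-0.22) = 1.7 × 10⁻³ → stable
  143–169 m: −αΔT+βΔS = −(2.5 × 10⁻⁴)(+1.2)+(8 × 10⁻⁴)(-0.85) = -9.8 × 10⁻⁴ → UNSTABLE
  169–219 m: −αΔT+βΔS = −(2.5 × 10⁻⁴)(-4.5)+(8 × 10⁻⁴)(+1.13) = 2.0 × 10⁻³ → stable
  219–241 m: −αΔT+βΔS = −(2.5 × 10⁻⁴)(-3.9)+(8 × 10⁻⁴)(-0.53) = 5.5 × 10⁻⁴ → stable
The 143–169 m interval has Δρ < 0: lighter water underlies denser water.

143–169 m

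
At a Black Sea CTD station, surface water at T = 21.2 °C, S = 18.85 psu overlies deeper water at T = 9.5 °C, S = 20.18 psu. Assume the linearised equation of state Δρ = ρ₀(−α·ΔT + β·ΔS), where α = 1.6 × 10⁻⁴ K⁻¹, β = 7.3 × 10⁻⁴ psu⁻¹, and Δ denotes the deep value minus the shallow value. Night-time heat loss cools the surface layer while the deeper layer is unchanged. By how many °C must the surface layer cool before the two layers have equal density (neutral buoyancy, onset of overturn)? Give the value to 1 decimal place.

17.8 °C

Neutral buoyancy requires Δρ = 0, i.e. −α(T_deep − T_surf′) + β(S_deep − S_surf) = 0.
T_surf′ = T_deep − (β/α)·ΔS = 9.5 − (7.3 × 10⁻⁴/1.6 × 10⁻⁴)·(+1.33) = 3.432 °C.
Cooling required: 21.2 − (3.432) = 17.768 °C.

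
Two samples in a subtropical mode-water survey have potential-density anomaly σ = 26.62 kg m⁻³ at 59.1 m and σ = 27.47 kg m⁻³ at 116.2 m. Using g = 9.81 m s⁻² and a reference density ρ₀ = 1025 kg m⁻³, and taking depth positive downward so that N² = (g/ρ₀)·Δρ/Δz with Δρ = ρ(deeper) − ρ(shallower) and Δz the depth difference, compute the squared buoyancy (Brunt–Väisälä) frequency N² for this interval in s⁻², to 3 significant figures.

1.42 × 10⁻⁴ s⁻²

Δρ = 1027.47 − 1026.62 = 0.85 kg m⁻³ over Δz = 116.2 − 59.1 = 57.1 m.
N² = (9.81/1025) × (0.85/57.1) = 1.4247 × 10⁻⁴ s⁻² ≈ 1.42 × 10⁻⁴ s⁻².
Since Δρ > 0 the layer is stably stratified.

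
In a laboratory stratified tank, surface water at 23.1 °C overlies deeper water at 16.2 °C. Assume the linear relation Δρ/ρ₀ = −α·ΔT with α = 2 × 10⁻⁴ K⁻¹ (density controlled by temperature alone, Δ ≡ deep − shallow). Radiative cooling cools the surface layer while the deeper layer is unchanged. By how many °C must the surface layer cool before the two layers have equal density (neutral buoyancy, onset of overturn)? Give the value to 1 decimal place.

6.9 °C

With temperature the only control, equal density requires T_surf′ = T_deep.
T_surf′ = 16.2 °C.
Cooling required: 23.1 − 16.2 = 6.9 °C.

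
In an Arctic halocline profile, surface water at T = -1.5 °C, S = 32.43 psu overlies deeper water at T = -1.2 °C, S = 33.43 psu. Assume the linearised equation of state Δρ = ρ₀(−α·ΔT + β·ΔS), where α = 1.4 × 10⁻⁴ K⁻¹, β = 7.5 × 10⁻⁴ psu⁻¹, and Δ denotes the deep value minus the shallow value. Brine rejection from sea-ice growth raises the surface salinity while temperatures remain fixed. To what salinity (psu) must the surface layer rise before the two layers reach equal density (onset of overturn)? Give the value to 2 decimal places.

Neutral buoyancy requires −α(T_deep − T_surf) + β(S_deep − S_surf′) = 0.
S_surf′ = S_deep − (α/β)·ΔT = 33.43 − (1.4 × 10⁻⁴/7.5 × 10⁻⁴)·(+0.3) = 33.3740 psu.
Increase required: 33.3740 − 32.43 = 0.9440 psu.

33.37 psu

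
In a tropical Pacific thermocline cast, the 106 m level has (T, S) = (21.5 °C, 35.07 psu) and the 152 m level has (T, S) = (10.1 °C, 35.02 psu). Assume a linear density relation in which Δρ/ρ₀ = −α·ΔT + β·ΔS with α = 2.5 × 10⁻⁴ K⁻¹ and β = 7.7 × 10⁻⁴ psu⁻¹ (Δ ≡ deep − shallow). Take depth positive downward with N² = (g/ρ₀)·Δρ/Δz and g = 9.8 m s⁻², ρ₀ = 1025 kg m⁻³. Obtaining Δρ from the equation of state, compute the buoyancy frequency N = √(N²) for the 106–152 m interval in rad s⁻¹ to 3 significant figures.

0.0245 rad s⁻¹

ΔT = -11.4 K, ΔS = -0.05 psu (deep − shallow).
Δρ/ρ₀ = −αΔT + βΔS = 2.85 × 10⁻³ − 3.85 × 10⁻⁵ = 2.8115 × 10⁻³, so Δρ ≈ 2.882 kg m⁻³.
N² = (g/ρ₀)·Δρ/Δz = g·(Δρ/ρ₀)/Δz = 9.8 × 2.8115 × 10⁻³ / 46 = 5.9897 × 10⁻⁴ s⁻².
N = √(5.9897 × 10⁻⁴) = 0.024474 rad s⁻¹ ≈ 0.0245 rad s⁻¹.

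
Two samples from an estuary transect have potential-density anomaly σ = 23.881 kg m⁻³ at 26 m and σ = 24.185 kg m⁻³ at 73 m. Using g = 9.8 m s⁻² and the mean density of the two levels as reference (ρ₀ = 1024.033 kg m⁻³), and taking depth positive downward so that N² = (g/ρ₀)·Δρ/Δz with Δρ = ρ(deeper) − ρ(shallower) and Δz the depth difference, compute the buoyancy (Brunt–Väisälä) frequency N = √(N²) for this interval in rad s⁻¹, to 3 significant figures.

Δρ = 1024.185 − 1023.881 = 0.304 kg m⁻³ over Δz = 73 − 26 = 47 m.
N² = (9.8/1024.033) × (0.304/47) = 6.1900 × 10⁻⁵ s⁻².
N = √(6.1900 × 10⁻⁵) = 7.8677 × 10⁻³ rad s⁻¹ ≈ 7.87 × 10⁻³ rad s⁻¹.
N² > 0, so the interval is statically stable.

7.87 × 10⁻³ rad s⁻¹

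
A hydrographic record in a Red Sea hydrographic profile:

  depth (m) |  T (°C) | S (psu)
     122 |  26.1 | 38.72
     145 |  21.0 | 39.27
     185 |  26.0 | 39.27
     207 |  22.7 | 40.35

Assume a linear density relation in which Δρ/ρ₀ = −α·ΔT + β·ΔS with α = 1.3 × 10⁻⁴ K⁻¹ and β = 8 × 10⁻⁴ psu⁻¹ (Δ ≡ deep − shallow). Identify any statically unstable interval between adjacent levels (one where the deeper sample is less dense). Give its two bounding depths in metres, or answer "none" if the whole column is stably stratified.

145–185 m

Evaluate Δρ/ρ₀ = −αΔT + βΔS across each adjacent pair:
  122–145 m: −αΔT+βΔS = −(1.3 × 10⁻⁴)(-5.1)+(8 × 10⁻⁴)(+0.55) = 1.1 × 10⁻³ → stable
  145–185 m: −αΔT+βΔS = −(1.3 × 10⁻⁴)(+5.0)+(8 × 10⁻⁴)(+0.00) = -6.5 × 10⁻⁴ → UNSTABLE
  185–207 m: −αΔT+βΔS = −(1.3 × 10⁻⁴)(-3.3)+(8 × 10⁻⁴)(+1.08) = 1.3 × 10⁻³ → stable
The 145–185 m interval has Δρ < 0: lighter water underlies denser water.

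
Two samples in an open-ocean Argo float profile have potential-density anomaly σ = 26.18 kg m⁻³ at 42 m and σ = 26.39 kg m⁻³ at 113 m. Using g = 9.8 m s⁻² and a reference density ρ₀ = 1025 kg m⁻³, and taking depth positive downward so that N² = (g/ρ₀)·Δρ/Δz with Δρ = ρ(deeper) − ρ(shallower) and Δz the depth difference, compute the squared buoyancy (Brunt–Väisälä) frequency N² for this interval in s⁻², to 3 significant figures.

Δρ = 1026.39 − 1026.18 = 0.21 kg m⁻³ over Δz = 113 − 42 = 71 m.
N² = (9.8/1025) × (0.21/71) = 2.8279 × 10⁻⁵ s⁻² ≈ 2.83 × 10⁻⁵ s⁻².
A positive N² confirms static stability across the interval.

2.83 × 10⁻⁵ s⁻²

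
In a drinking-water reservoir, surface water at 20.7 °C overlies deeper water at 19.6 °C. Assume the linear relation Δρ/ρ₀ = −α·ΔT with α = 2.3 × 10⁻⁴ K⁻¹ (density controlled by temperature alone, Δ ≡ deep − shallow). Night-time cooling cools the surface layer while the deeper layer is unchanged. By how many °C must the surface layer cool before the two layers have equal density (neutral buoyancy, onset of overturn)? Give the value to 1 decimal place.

With temperature the only control, equal density requires T_surf′ = T_deep.
T_surf′ = 19.6 °C.
Cooling required: 20.7 − 19.6 = 1.1 °C.

1.1 °C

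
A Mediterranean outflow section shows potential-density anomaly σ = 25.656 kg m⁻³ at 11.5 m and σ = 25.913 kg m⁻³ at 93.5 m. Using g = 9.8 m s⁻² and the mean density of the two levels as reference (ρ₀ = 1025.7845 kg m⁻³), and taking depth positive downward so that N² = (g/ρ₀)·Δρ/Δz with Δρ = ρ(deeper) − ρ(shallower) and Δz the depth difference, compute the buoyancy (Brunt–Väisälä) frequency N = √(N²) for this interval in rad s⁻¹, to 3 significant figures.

Δρ = 1025.913 − 1025.656 = 0.257 kg m⁻³ over Δz = 93.5 − 11.5 = 82 m.
N² = (9.8/1025.7845) × (0.257/82) = 2.9943 × 10⁻⁵ s⁻².
N = √(2.9943 × 10⁻⁵) = 5.4720 × 10⁻³ rad s⁻¹ ≈ 5.47 × 10⁻³ rad s⁻¹.
N² > 0, so the interval is statically stable.

5.47 × 10⁻³ rad s⁻¹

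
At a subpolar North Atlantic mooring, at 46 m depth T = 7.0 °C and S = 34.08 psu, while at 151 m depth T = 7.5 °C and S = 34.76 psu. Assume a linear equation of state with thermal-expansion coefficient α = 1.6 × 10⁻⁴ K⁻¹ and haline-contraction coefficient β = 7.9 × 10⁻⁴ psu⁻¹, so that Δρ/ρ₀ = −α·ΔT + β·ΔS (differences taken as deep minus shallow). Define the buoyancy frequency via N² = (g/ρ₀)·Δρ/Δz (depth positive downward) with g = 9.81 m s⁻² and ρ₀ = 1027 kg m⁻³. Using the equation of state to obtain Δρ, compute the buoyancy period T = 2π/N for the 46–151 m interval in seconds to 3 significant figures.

ΔT = +0.5 K, ΔS = +0.68 psu (deep − shallow).
Δρ/ρ₀ = −αΔT + βΔS = -8.00 × 10⁻⁵ + 5.372 × 10⁻⁴ = 4.572 × 10⁻⁴, so Δρ ≈ 0.4695 kg m⁻³.
N² = (g/ρ₀)·Δρ/Δz = g·(Δρ/ρ₀)/Δz = 9.81 × 4.572 × 10⁻⁴ / 105 = 4.2716 × 10⁻⁵ s⁻².
N = √(4.2716 × 10⁻⁵) = 6.5357 × 10⁻³ rad s⁻¹ → T = 2π/N = 961.36 s ≈ 961 s.

961 s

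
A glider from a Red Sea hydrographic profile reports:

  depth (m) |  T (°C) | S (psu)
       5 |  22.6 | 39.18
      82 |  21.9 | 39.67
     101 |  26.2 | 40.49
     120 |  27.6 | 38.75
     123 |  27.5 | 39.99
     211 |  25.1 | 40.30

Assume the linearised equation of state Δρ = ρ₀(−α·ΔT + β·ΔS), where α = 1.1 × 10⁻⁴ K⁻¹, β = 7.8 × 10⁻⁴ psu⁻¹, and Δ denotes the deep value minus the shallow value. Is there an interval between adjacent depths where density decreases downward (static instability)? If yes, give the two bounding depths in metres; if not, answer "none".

101–120 m

Evaluate Δρ/ρ₀ = −αΔT + βΔS across each adjacent pair:
  5–82 m: −αΔT+βΔS = −(1.1 × 10⁻⁴)(-0.7)+(7.8 × 10⁻⁴)(+0.49) = 4.6 × 10⁻⁴ → stable
  82–101 m: −αΔT+βΔS = −(1.1 × 10⁻⁴)(+4.3)+(7.8 × 10⁻⁴)(+0.82) = 1.7 × 10⁻⁴ → stable
  101–120 m: −αΔT+βΔS = −(1.1 × 10⁻⁴)(+1.4)+(7.8 × 10⁻⁴)(-1.74) = -1.5 × 10⁻³ → UNSTABLE
  120–123 m: −αΔT+βΔS = −(1.1 × 10⁻⁴)(-0.1)+(7.8 × 10⁻⁴)(+1.24) = 9.8 × 10⁻⁴ → stable
  123–211 m: −αΔT+βΔS = −(1.1 × 10⁻⁴)(-2.4)+(7.8 × 10⁻⁴)(+0.31) = 5.1 × 10⁻⁴ → stable
The 101–120 m interval has Δρ < 0: lighter water underlies denser water.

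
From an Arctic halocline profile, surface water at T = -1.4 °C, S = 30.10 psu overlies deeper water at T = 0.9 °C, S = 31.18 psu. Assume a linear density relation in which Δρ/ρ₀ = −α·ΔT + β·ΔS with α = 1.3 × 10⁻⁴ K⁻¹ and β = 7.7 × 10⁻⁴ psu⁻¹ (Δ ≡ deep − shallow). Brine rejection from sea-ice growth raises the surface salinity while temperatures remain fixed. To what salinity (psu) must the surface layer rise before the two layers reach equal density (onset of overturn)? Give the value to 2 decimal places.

30.79 psu

Neutral buoyancy requires −α(T_deep − T_surf) + β(S_deep − S_surf′) = 0.
S_surf′ = S_deep − (α/β)·ΔT = 31.18 − (1.3 × 10⁻⁴/7.7 × 10⁻⁴)·(+2.3) = 30.7917 psu.
Increase required: 30.7917 − 30.10 = 0.6917 psu.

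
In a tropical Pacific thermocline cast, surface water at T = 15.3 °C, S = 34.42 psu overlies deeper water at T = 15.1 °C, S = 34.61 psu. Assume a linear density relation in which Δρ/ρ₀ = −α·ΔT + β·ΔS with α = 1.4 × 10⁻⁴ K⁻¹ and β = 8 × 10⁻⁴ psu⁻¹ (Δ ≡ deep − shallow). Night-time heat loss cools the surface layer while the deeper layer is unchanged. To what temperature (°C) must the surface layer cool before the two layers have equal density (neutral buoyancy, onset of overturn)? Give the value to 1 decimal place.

Neutral buoyancy requires Δρ = 0, i.e. −α(T_deep − T_surf′) + β(S_deep − S_surf) = 0.
T_surf′ = T_deep − (β/α)·ΔS = 15.1 − (8 × 10⁻⁴/1.4 × 10⁻⁴)·(+0.19) = 14.014 °C.
Cooling required: 15.3 − (14.014) = 1.286 °C.

14.0 °C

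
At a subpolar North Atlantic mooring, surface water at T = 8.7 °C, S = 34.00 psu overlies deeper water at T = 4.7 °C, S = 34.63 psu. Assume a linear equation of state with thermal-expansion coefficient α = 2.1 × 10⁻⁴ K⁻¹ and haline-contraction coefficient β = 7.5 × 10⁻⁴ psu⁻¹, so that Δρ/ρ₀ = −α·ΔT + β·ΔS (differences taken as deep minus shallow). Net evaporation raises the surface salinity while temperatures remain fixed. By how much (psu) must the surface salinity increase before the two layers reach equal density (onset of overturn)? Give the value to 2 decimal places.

Neutral buoyancy requires −α(T_deep − T_surf) + β(S_deep − S_surf′) = 0.
S_surf′ = S_deep − (α/β)·ΔT = 34.63 − (2.1 × 10⁻⁴/7.5 × 10⁻⁴)·(-4.0) = 35.7500 psu.
Increase required: 35.7500 − 34.00 = 1.7500 psu.

1.75 psu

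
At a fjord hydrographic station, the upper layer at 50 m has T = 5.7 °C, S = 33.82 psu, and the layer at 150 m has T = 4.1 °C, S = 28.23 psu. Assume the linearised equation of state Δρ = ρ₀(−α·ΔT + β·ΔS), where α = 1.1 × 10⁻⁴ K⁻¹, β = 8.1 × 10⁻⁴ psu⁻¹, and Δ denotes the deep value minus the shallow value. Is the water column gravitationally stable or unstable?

unstable

ΔT = 4.1 − 5.7 = -1.6 K and ΔS = 28.23 − 33.82 = -5.59 psu (deep − shallow).
−αΔT = 1.76 × 10⁻⁴; βΔS = -4.5279 × 10⁻³; sum Δρ/ρ₀ = -4.3519 × 10⁻³.
Δρ/ρ₀ < 0, so Δρ < 0: deeper water is lighter → statically unstable; the column would overturn.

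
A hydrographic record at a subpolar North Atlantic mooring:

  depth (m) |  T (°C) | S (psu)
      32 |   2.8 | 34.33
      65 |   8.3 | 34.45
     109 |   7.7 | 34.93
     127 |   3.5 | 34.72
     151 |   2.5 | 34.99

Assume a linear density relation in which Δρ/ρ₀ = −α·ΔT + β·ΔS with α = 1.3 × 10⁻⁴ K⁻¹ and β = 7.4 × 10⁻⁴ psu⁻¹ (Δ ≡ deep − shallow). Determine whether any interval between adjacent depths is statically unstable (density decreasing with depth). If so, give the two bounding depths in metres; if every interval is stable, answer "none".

Evaluate Δρ/ρ₀ = −αΔT + βΔS across each adjacent pair:
  32–65 m: −αΔT+βΔS = −(1.3 × 10⁻⁴)(+5.5)+(7.4 × 10⁻⁴)(+0.12) = -6.3 × 10⁻⁴ → UNSTABLE
  65–109 m: −αΔT+βΔS = −(1.3 × 10⁻⁴)(-0.6)+(7.4 × 10⁻⁴)(+0.48) = 4.3 × 10⁻⁴ → stable
  109–127 m: −αΔT+βΔS = −(1.3 × 10⁻⁴)(-4.2)+(7.4 × 10⁻⁴)(-0.21) = 3.9 × 10⁻⁴ → stable
  127–151 m: −αΔT+βΔS = −(1.3 × 10⁻⁴)(-1.0)+(7.4 × 10⁻⁴)(+0.27) = 3.3 × 10⁻⁴ → stable
The 32–65 m interval has Δρ < 0: lighter water underlies denser water.

32–65 m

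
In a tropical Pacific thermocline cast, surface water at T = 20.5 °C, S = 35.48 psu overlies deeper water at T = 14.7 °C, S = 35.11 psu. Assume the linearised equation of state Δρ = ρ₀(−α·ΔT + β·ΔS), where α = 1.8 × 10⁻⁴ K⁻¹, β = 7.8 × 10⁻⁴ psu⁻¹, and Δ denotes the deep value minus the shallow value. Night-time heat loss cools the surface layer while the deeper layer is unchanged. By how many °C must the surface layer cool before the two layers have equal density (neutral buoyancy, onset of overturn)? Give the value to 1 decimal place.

Neutral buoyancy requires Δρ = 0, i.e. −α(T_deep − T_surf′) + β(S_deep − S_surf) = 0.
T_surf′ = T_deep − (β/α)·ΔS = 14.7 − (7.8 × 10⁻⁴/1.8 × 10⁻⁴)·(-0.37) = 16.303 °C.
Cooling required: 20.5 − (16.303) = 4.197 °C.

4.2 °C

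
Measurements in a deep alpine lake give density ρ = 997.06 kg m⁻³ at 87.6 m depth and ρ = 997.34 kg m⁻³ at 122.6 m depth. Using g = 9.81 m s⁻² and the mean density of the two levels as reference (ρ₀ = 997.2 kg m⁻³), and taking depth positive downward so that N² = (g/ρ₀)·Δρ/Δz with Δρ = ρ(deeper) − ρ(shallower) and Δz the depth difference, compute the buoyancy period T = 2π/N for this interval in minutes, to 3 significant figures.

11.8 min

Δρ = 997.34 − 997.06 = 0.28 kg m⁻³ over Δz = 122.6 − 87.6 = 35 m.
N² = (9.81/997.2) × (0.28/35) = 7.8700 × 10⁻⁵ s⁻².
N = √(7.8700 × 10⁻⁵) = 8.8713 × 10⁻³ rad s⁻¹, so T = 2π/N = 708.26 s = 11.804 min ≈ 11.8 min.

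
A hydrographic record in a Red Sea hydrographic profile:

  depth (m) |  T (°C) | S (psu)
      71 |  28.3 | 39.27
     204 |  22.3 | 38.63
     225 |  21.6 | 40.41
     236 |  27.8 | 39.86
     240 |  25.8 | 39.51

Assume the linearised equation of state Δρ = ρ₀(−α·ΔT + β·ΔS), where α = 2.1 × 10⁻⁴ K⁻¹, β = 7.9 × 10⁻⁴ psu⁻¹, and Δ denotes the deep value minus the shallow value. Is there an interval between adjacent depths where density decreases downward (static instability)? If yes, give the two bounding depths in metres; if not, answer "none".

225–236 m

Evaluate Δρ/ρ₀ = −αΔT + βΔS across each adjacent pair:
  71–204 m: −αΔT+βΔS = −(2.1 × 10⁻⁴)(-6.0)+(7.9 × 10⁻⁴)(-0.64) = 7.5 × 10⁻⁴ → stable
  204–225 m: −αΔT+βΔS = −(2.1 × 10⁻⁴)(-0.7)+(7.9 × 10⁻⁴)(+1.78) = 1.6 × 10⁻³ → stable
  225–236 m: −αΔT+βΔS = −(2.1 × 10⁻⁴)(+6.2)+(7.9 × 10⁻⁴)(-0.55) = -1.7 × 10⁻³ → UNSTABLE
  236–240 m: −αΔT+βΔS = −(2.1 × 10⁻⁴)(-2.0)+(7.9 × 10⁻⁴)(-0.35) = 1.4 × 10⁻⁴ → stable
The 225–236 m interval has Δρ < 0: lighter water underlies denser water.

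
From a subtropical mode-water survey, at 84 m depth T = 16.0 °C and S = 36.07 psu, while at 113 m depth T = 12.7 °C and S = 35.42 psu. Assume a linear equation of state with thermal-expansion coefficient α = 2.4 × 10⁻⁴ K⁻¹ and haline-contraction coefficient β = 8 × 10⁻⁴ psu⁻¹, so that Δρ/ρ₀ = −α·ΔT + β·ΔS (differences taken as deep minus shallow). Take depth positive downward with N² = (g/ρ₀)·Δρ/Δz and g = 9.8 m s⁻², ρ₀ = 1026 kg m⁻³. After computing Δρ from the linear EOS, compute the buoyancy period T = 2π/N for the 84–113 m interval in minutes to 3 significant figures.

ΔT = -3.3 K, ΔS = -0.65 psu (deep − shallow).
Δρ/ρ₀ = −αΔT + βΔS = 7.92 × 10⁻⁴ − 5.20 × 10⁻⁴ = 2.72 × 10⁻⁴, so Δρ ≈ 0.2791 kg m⁻³.
N² = (g/ρ₀)·Δρ/Δz = g·(Δρ/ρ₀)/Δz = 9.8 × 2.72 × 10⁻⁴ / 29 = 9.1917 × 10⁻⁵ s⁻².
N = √(9.1917 × 10⁻⁵) = 9.5873 × 10⁻³ rad s⁻¹ → T = 2π/N = 655.37 s = 10.923 min ≈ 10.9 min.

10.9 min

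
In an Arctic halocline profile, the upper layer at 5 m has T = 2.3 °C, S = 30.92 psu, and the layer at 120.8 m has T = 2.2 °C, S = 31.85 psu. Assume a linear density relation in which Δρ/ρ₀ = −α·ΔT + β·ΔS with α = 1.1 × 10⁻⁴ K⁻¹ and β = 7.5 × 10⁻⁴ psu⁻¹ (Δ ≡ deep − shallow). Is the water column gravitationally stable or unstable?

ΔT = 2.2 − 2.3 = -0.1 K and ΔS = 31.85 − 30.92 = +0.93 psu (deep − shallow).
−αΔT = 1.10 × 10⁻⁵; βΔS = 6.975 × 10⁻⁴; sum Δρ/ρ₀ = 7.085 × 10⁻⁴.
Δρ/ρ₀ > 0, so Δρ > 0: deeper water is denser → statically stable.

stable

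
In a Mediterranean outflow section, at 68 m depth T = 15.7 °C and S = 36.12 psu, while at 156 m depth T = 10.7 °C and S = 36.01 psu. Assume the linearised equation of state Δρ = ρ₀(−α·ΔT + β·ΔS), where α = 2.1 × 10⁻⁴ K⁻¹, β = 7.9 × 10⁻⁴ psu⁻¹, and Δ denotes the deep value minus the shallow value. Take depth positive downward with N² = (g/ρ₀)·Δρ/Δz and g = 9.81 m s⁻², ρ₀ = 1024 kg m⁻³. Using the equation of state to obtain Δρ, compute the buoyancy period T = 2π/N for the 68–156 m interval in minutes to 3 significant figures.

10.1 min

ΔT = -5.0 K, ΔS = -0.11 psu (deep − shallow).
Δρ/ρ₀ = −αΔT + βΔS = 1.05 × 10⁻³ − 8.69 × 10⁻⁵ = 9.631 × 10⁻⁴, so Δρ ≈ 0.9862 kg m⁻³.
N² = (g/ρ₀)·Δρ/Δz = g·(Δρ/ρ₀)/Δz = 9.81 × 9.631 × 10⁻⁴ / 88 = 1.0736 × 10⁻⁴ s⁻².
N = √(1.0736 × 10⁻⁴) = 0.010361 rad s⁻¹ → T = 2π/N = 606.43 s = 10.107 min ≈ 10.1 min.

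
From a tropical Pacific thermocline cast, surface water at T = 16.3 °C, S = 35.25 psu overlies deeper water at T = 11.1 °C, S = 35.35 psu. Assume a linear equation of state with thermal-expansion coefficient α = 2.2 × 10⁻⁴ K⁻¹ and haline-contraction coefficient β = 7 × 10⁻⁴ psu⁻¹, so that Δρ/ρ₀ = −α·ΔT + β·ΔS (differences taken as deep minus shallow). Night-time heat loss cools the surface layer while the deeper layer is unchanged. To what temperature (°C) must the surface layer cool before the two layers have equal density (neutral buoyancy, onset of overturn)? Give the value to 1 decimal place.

Neutral buoyancy requires Δρ = 0, i.e. −α(T_deep − T_surf′) + β(S_deep − S_surf) = 0.
T_surf′ = T_deep − (β/α)·ΔS = 11.1 − (7 × 10⁻⁴/2.2 × 10⁻⁴)·(+0.10) = 10.782 °C.
Cooling required: 16.3 − (10.782) = 5.518 °C.

10.8 °C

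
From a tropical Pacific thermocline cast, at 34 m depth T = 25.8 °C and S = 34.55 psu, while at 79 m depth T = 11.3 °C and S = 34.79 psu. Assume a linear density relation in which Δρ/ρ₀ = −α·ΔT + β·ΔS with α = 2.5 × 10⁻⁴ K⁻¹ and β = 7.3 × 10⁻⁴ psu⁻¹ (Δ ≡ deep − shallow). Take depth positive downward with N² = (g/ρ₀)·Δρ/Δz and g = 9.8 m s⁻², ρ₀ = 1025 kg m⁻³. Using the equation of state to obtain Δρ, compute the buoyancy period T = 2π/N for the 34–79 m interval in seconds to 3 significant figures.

ΔT = -14.5 K, ΔS = +0.24 psu (deep − shallow).
Δρ/ρ₀ = −αΔT + βΔS = 3.625 × 10⁻³ + 1.752 × 10⁻⁴ = 3.8002 × 10⁻³, so Δρ ≈ 3.895 kg m⁻³.
N² = (g/ρ₀)·Δρ/Δz = g·(Δρ/ρ₀)/Δz = 9.8 × 3.8002 × 10⁻³ / 45 = 8.2760 × 10⁻⁴ s⁻².
N = √(8.2760 × 10⁻⁴) = 0.028768 rad s⁻¹ → T = 2π/N = 218.41 s ≈ 218 s.

218 s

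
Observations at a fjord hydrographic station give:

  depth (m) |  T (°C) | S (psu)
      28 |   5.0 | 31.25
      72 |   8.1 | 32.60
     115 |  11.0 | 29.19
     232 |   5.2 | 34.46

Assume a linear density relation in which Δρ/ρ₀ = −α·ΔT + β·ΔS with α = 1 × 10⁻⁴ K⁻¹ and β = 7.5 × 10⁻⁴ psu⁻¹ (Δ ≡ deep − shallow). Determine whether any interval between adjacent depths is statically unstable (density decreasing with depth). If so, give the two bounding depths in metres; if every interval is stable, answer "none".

Evaluate Δρ/ρ₀ = −αΔT + βΔS across each adjacent pair:
  28–72 m: −αΔT+βΔS = −(1 × 10⁻⁴)(+3.1)+(7.5 × 10⁻⁴)(+1.35) = 7.0 × 10⁻⁴ → stable
  72–115 m: −αΔT+βΔS = −(1 × 10⁻⁴)(+2.9)+(7.5 × 10⁻⁴)(-3.41) = -2.8 × 10⁻³ → UNSTABLE
  115–232 m: −αΔT+βΔS = −(1 × 10⁻⁴)(-5.8)+(7.5 × 10⁻⁴)(+5.27) = 4.5 × 10⁻³ → stable
The 72–115 m interval has Δρ < 0: lighter water underlies denser water.

72–115 m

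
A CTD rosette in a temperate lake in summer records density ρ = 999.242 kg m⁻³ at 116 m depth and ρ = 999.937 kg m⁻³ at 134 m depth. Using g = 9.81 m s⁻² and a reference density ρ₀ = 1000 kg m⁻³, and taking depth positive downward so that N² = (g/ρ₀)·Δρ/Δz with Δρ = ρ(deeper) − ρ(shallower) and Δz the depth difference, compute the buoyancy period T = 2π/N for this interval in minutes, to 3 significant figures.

5.38 min

Δρ = 999.937 − 999.242 = 0.695 kg m⁻³ over Δz = 134 − 116 = 18 m.
N² = (9.81/1000) × (0.695/18) = 3.7878 × 10⁻⁴ s⁻².
N = √(3.7878 × 10⁻⁴) = 0.019462 rad s⁻¹, so T = 2π/N = 322.84 s = 5.3807 min ≈ 5.38 min.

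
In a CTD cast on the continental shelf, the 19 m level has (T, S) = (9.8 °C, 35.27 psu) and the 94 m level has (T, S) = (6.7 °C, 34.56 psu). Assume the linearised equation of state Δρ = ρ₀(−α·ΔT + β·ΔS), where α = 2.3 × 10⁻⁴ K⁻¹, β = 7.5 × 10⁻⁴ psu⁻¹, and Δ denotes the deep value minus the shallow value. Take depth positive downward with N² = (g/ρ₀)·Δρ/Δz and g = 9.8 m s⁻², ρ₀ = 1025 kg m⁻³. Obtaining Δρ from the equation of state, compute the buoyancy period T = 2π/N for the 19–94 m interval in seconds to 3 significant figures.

ΔT = -3.1 K, ΔS = -0.71 psu (deep − shallow).
Δρ/ρ₀ = −αΔT + βΔS = 7.13 × 10⁻⁴ − 5.325 × 10⁻⁴ = 1.805 × 10⁻⁴, so Δρ ≈ 0.1850 kg m⁻³.
N² = (g/ρ₀)·Δρ/Δz = g·(Δρ/ρ₀)/Δz = 9.8 × 1.805 × 10⁻⁴ / 75 = 2.3585 × 10⁻⁵ s⁻².
N = √(2.3585 × 10⁻⁵) = 4.8564 × 10⁻³ rad s⁻¹ → T = 2π/N = 1.2938 × 10³ s ≈ 1.29 × 10³ s.

1.29 × 10³ s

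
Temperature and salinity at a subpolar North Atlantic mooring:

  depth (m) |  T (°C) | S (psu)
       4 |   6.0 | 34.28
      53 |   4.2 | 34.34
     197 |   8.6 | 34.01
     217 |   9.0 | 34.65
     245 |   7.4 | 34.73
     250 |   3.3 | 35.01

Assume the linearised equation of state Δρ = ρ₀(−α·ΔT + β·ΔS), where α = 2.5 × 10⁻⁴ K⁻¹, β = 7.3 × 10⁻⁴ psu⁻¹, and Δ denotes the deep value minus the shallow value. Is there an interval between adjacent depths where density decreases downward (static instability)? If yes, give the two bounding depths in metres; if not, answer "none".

53–197 m

Evaluate Δρ/ρ₀ = −αΔT + βΔS across each adjacent pair:
  4–53 m: −αΔT+βΔS = −(2.5 × 10⁻⁴)(-1.8)+(7.3 × 10⁻⁴)(+0.06) = 4.9 × 10⁻⁴ → stable
  53–197 m: −αΔT+βΔS = −(2.5 × 10⁻⁴)(+4.4)+(7.3 × 10⁻⁴)(-0.33) = -1.3 × 10⁻³ → UNSTABLE
  197–217 m: −αΔT+βΔS = −(2.5 × 10⁻⁴)(+0.4)+(7.3 × 10⁻⁴)(+0.64) = 3.7 × 10⁻⁴ → stable
  217–245 m: −αΔT+βΔS = −(2.5 × 10⁻⁴)(-1.6)+(7.3 × 10⁻⁴)(+0.08) = 4.6 × 10⁻⁴ → stable
  245–250 m: −αΔT+βΔS = −(2.5 × 10⁻⁴)(-4.1)+(7.3 × 10⁻⁴)(+0.28) = 1.2 × 10⁻³ → stable
The 53–197 m interval has Δρ < 0: lighter water underlies denser water.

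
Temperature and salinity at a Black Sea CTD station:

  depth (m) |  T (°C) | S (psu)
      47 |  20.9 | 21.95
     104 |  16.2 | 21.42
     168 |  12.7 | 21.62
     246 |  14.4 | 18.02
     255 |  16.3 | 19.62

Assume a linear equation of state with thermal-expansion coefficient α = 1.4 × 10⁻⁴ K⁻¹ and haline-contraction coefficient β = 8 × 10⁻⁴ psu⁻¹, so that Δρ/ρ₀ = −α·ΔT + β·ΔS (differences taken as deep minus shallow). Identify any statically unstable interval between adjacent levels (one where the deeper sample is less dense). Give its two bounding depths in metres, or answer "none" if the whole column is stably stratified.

168–246 m

Evaluate Δρ/ρ₀ = −αΔT + βΔS across each adjacent pair:
  47–104 m: −αΔT+βΔS = −(1.4 × 10⁻⁴)(-4.7)+(8 × 10⁻⁴)(-0.53) = 2.3 × 10⁻⁴ → stable
  104–168 m: −αΔT+βΔS = −(1.4 × 10⁻⁴)(-3.5)+(8 × 10⁻⁴)(+0.20) = 6.5 × 10⁻⁴ → stable
  168–246 m: −αΔT+βΔS = −(1.4 × 10⁻⁴)(+1.7)+(8 × 10⁻⁴)(-3.60) = -3.1 × 10⁻³ → UNSTABLE
  246–255 m: −αΔT+βΔS = −(1.4 × 10⁻⁴)(+1.9)+(8 × 10⁻⁴)(+1.60) = 1.0 × 10⁻³ → stable
The 168–246 m interval has Δρ < 0: lighter water underlies denser water.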